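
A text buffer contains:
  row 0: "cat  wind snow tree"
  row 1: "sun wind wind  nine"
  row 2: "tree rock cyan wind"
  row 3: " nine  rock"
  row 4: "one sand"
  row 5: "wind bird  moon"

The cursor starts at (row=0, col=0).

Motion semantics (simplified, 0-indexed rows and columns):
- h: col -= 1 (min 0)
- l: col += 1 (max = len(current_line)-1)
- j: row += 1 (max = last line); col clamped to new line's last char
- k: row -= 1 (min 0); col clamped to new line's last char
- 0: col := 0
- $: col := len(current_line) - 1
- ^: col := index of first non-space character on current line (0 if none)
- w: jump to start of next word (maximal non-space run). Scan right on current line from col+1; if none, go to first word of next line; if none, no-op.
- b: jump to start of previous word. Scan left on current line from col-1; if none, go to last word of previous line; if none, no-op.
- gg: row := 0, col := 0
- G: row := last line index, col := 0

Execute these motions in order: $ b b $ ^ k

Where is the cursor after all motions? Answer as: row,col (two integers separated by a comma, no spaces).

After 1 ($): row=0 col=18 char='e'
After 2 (b): row=0 col=15 char='t'
After 3 (b): row=0 col=10 char='s'
After 4 ($): row=0 col=18 char='e'
After 5 (^): row=0 col=0 char='c'
After 6 (k): row=0 col=0 char='c'

Answer: 0,0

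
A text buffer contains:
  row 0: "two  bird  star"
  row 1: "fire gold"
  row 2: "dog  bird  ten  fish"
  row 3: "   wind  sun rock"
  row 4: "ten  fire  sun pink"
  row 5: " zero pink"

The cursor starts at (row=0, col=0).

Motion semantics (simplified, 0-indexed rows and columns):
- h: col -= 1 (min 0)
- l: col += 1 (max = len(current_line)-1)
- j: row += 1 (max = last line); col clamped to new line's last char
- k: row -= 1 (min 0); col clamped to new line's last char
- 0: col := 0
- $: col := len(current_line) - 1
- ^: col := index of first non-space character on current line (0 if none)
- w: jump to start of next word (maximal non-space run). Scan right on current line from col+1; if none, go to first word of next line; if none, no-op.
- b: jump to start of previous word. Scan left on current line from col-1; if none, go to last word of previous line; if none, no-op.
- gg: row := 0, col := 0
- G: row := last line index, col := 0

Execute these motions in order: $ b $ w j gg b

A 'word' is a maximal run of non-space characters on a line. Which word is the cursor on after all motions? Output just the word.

After 1 ($): row=0 col=14 char='r'
After 2 (b): row=0 col=11 char='s'
After 3 ($): row=0 col=14 char='r'
After 4 (w): row=1 col=0 char='f'
After 5 (j): row=2 col=0 char='d'
After 6 (gg): row=0 col=0 char='t'
After 7 (b): row=0 col=0 char='t'

Answer: two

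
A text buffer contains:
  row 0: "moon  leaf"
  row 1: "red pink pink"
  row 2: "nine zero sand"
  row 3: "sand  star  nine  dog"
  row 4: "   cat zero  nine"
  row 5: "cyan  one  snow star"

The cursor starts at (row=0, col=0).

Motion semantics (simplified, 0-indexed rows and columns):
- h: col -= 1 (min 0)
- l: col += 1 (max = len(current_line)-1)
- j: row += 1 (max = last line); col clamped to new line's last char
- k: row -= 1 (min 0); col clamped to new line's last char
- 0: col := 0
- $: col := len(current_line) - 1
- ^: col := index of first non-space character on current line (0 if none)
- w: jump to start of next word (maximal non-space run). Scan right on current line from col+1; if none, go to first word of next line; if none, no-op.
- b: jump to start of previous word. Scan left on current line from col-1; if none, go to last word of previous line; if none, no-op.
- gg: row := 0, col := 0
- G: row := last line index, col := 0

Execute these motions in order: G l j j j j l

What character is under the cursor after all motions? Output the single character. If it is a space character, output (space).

After 1 (G): row=5 col=0 char='c'
After 2 (l): row=5 col=1 char='y'
After 3 (j): row=5 col=1 char='y'
After 4 (j): row=5 col=1 char='y'
After 5 (j): row=5 col=1 char='y'
After 6 (j): row=5 col=1 char='y'
After 7 (l): row=5 col=2 char='a'

Answer: a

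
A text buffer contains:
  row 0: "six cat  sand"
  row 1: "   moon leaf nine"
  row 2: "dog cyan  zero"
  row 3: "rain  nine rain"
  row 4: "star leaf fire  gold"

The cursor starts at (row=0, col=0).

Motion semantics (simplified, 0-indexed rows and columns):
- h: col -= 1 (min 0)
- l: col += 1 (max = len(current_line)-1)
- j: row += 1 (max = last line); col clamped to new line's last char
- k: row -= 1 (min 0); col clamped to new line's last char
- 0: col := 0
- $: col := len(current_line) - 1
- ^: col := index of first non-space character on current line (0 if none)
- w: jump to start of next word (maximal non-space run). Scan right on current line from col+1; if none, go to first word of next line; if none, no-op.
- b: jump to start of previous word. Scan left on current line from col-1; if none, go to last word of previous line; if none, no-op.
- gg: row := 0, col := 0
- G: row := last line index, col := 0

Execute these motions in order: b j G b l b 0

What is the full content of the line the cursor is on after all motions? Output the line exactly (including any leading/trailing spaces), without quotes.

After 1 (b): row=0 col=0 char='s'
After 2 (j): row=1 col=0 char='_'
After 3 (G): row=4 col=0 char='s'
After 4 (b): row=3 col=11 char='r'
After 5 (l): row=3 col=12 char='a'
After 6 (b): row=3 col=11 char='r'
After 7 (0): row=3 col=0 char='r'

Answer: rain  nine rain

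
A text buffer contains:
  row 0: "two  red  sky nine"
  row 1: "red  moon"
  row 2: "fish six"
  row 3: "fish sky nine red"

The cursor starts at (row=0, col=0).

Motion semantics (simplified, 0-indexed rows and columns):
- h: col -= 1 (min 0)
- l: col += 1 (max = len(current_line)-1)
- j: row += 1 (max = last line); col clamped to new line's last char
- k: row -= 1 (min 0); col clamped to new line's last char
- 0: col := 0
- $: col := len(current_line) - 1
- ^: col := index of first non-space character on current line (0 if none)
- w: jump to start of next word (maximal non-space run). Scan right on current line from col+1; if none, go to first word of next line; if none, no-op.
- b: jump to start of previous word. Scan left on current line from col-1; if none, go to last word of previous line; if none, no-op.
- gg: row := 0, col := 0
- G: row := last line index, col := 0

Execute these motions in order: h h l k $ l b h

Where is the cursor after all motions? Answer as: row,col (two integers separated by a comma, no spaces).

After 1 (h): row=0 col=0 char='t'
After 2 (h): row=0 col=0 char='t'
After 3 (l): row=0 col=1 char='w'
After 4 (k): row=0 col=1 char='w'
After 5 ($): row=0 col=17 char='e'
After 6 (l): row=0 col=17 char='e'
After 7 (b): row=0 col=14 char='n'
After 8 (h): row=0 col=13 char='_'

Answer: 0,13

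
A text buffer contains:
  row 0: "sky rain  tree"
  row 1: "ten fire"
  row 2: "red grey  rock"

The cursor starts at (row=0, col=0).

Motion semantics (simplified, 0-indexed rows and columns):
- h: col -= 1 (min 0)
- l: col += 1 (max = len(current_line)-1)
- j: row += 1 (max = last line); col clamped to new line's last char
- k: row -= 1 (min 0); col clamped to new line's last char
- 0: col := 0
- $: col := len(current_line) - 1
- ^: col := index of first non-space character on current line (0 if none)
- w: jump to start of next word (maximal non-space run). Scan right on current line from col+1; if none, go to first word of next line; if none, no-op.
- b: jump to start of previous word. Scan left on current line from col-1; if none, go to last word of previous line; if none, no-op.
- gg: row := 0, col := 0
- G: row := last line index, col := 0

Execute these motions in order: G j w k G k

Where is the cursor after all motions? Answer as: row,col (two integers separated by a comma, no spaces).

After 1 (G): row=2 col=0 char='r'
After 2 (j): row=2 col=0 char='r'
After 3 (w): row=2 col=4 char='g'
After 4 (k): row=1 col=4 char='f'
After 5 (G): row=2 col=0 char='r'
After 6 (k): row=1 col=0 char='t'

Answer: 1,0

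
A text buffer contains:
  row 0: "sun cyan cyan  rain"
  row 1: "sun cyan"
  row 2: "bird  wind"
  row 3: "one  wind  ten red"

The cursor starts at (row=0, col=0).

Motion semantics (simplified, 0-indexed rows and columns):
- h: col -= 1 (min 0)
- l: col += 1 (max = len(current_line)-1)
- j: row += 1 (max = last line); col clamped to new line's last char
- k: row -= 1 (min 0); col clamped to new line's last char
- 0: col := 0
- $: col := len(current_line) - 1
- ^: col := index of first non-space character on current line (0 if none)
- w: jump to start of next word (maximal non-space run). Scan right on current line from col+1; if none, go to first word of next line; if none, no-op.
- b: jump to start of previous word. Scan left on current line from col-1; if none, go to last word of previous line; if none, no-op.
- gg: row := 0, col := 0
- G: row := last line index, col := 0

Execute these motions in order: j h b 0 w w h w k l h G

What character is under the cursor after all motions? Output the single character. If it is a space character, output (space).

After 1 (j): row=1 col=0 char='s'
After 2 (h): row=1 col=0 char='s'
After 3 (b): row=0 col=15 char='r'
After 4 (0): row=0 col=0 char='s'
After 5 (w): row=0 col=4 char='c'
After 6 (w): row=0 col=9 char='c'
After 7 (h): row=0 col=8 char='_'
After 8 (w): row=0 col=9 char='c'
After 9 (k): row=0 col=9 char='c'
After 10 (l): row=0 col=10 char='y'
After 11 (h): row=0 col=9 char='c'
After 12 (G): row=3 col=0 char='o'

Answer: o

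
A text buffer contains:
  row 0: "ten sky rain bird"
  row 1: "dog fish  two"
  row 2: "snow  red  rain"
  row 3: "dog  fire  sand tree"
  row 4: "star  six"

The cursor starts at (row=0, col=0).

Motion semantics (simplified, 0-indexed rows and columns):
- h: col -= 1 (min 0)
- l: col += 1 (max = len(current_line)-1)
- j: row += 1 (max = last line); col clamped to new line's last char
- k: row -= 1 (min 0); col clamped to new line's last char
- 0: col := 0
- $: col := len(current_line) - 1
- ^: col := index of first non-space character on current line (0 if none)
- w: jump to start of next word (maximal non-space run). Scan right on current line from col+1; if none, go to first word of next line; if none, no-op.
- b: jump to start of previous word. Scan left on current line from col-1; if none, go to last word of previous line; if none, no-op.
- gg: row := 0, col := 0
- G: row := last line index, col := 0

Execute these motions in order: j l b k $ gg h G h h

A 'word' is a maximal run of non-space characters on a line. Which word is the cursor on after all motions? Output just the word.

Answer: star

Derivation:
After 1 (j): row=1 col=0 char='d'
After 2 (l): row=1 col=1 char='o'
After 3 (b): row=1 col=0 char='d'
After 4 (k): row=0 col=0 char='t'
After 5 ($): row=0 col=16 char='d'
After 6 (gg): row=0 col=0 char='t'
After 7 (h): row=0 col=0 char='t'
After 8 (G): row=4 col=0 char='s'
After 9 (h): row=4 col=0 char='s'
After 10 (h): row=4 col=0 char='s'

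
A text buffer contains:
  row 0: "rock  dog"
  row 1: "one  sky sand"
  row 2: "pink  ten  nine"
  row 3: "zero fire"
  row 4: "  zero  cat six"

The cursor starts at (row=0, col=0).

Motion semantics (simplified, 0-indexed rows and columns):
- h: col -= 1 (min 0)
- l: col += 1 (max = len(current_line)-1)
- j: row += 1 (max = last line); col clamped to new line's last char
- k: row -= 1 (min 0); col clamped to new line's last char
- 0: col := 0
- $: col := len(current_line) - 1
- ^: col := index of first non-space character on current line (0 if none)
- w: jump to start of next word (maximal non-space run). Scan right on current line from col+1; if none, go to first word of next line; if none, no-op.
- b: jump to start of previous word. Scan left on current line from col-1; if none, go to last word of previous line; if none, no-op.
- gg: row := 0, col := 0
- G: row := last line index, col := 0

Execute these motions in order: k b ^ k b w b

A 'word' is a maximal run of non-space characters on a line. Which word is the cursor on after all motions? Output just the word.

Answer: rock

Derivation:
After 1 (k): row=0 col=0 char='r'
After 2 (b): row=0 col=0 char='r'
After 3 (^): row=0 col=0 char='r'
After 4 (k): row=0 col=0 char='r'
After 5 (b): row=0 col=0 char='r'
After 6 (w): row=0 col=6 char='d'
After 7 (b): row=0 col=0 char='r'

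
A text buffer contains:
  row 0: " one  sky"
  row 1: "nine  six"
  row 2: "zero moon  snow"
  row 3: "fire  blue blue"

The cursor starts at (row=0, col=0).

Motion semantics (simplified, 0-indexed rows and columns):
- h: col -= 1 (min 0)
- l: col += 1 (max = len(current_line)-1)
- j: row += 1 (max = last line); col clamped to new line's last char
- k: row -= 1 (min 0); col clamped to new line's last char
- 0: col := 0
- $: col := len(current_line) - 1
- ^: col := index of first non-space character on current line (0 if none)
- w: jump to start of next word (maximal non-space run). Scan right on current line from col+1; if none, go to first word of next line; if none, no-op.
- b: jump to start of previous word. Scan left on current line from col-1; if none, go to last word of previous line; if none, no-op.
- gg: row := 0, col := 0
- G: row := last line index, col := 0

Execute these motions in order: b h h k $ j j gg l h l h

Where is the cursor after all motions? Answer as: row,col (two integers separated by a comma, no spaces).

Answer: 0,0

Derivation:
After 1 (b): row=0 col=0 char='_'
After 2 (h): row=0 col=0 char='_'
After 3 (h): row=0 col=0 char='_'
After 4 (k): row=0 col=0 char='_'
After 5 ($): row=0 col=8 char='y'
After 6 (j): row=1 col=8 char='x'
After 7 (j): row=2 col=8 char='n'
After 8 (gg): row=0 col=0 char='_'
After 9 (l): row=0 col=1 char='o'
After 10 (h): row=0 col=0 char='_'
After 11 (l): row=0 col=1 char='o'
After 12 (h): row=0 col=0 char='_'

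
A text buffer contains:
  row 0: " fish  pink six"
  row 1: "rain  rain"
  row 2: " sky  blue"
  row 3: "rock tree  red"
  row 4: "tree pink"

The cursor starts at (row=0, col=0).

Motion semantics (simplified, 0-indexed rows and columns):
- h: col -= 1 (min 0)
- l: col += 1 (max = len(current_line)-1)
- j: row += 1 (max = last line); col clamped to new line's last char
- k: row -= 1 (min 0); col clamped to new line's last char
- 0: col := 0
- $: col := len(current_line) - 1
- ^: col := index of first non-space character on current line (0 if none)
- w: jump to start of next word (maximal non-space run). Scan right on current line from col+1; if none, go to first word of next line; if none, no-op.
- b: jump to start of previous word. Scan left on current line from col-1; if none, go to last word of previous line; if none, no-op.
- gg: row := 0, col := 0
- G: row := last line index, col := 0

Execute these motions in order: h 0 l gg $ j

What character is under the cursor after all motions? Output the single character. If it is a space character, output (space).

After 1 (h): row=0 col=0 char='_'
After 2 (0): row=0 col=0 char='_'
After 3 (l): row=0 col=1 char='f'
After 4 (gg): row=0 col=0 char='_'
After 5 ($): row=0 col=14 char='x'
After 6 (j): row=1 col=9 char='n'

Answer: n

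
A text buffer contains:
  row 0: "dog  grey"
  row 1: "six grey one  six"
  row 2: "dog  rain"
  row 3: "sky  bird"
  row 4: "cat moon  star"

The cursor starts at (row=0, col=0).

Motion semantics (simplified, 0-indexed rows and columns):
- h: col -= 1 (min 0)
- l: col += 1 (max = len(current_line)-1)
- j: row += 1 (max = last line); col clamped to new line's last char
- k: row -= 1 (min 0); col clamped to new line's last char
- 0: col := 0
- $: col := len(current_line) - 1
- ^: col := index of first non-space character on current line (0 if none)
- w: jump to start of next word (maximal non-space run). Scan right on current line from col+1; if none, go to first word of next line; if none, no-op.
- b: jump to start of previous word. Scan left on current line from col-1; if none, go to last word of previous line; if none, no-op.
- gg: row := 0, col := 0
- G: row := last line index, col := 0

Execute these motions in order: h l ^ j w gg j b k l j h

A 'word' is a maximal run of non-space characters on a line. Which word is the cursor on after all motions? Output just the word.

After 1 (h): row=0 col=0 char='d'
After 2 (l): row=0 col=1 char='o'
After 3 (^): row=0 col=0 char='d'
After 4 (j): row=1 col=0 char='s'
After 5 (w): row=1 col=4 char='g'
After 6 (gg): row=0 col=0 char='d'
After 7 (j): row=1 col=0 char='s'
After 8 (b): row=0 col=5 char='g'
After 9 (k): row=0 col=5 char='g'
After 10 (l): row=0 col=6 char='r'
After 11 (j): row=1 col=6 char='e'
After 12 (h): row=1 col=5 char='r'

Answer: grey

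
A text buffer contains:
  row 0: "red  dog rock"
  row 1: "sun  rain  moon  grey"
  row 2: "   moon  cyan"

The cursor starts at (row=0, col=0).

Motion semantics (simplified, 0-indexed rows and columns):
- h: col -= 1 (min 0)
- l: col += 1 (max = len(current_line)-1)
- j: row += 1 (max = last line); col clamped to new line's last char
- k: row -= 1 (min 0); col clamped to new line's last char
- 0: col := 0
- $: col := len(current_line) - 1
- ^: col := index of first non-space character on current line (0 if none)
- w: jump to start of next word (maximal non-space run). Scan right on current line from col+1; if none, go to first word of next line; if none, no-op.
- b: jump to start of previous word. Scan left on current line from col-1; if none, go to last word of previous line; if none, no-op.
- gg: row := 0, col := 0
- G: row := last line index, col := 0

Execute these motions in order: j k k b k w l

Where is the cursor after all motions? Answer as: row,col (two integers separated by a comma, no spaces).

After 1 (j): row=1 col=0 char='s'
After 2 (k): row=0 col=0 char='r'
After 3 (k): row=0 col=0 char='r'
After 4 (b): row=0 col=0 char='r'
After 5 (k): row=0 col=0 char='r'
After 6 (w): row=0 col=5 char='d'
After 7 (l): row=0 col=6 char='o'

Answer: 0,6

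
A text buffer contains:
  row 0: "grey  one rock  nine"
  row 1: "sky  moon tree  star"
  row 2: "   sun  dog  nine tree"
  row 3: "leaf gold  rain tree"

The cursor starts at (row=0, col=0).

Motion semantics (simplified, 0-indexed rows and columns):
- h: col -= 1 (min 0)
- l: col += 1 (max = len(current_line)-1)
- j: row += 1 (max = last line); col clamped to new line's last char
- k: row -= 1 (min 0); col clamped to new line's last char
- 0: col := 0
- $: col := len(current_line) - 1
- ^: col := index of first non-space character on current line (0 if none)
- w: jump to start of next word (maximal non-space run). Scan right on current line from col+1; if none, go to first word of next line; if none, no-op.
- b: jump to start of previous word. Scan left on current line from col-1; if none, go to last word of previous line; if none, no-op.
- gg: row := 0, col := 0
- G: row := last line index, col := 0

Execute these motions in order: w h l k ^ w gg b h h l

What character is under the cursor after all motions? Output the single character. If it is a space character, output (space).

Answer: r

Derivation:
After 1 (w): row=0 col=6 char='o'
After 2 (h): row=0 col=5 char='_'
After 3 (l): row=0 col=6 char='o'
After 4 (k): row=0 col=6 char='o'
After 5 (^): row=0 col=0 char='g'
After 6 (w): row=0 col=6 char='o'
After 7 (gg): row=0 col=0 char='g'
After 8 (b): row=0 col=0 char='g'
After 9 (h): row=0 col=0 char='g'
After 10 (h): row=0 col=0 char='g'
After 11 (l): row=0 col=1 char='r'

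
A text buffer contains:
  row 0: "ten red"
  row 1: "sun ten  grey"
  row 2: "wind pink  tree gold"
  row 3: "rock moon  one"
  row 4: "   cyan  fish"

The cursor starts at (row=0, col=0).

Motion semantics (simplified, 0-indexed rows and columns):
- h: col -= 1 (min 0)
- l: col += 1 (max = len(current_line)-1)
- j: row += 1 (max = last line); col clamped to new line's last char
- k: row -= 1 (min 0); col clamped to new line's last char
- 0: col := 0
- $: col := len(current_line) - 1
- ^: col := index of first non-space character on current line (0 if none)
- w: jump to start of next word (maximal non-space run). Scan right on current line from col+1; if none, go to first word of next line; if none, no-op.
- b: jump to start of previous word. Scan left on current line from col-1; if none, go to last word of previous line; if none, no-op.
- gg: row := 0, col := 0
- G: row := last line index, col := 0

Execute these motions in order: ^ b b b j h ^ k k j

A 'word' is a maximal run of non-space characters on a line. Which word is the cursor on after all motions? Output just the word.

After 1 (^): row=0 col=0 char='t'
After 2 (b): row=0 col=0 char='t'
After 3 (b): row=0 col=0 char='t'
After 4 (b): row=0 col=0 char='t'
After 5 (j): row=1 col=0 char='s'
After 6 (h): row=1 col=0 char='s'
After 7 (^): row=1 col=0 char='s'
After 8 (k): row=0 col=0 char='t'
After 9 (k): row=0 col=0 char='t'
After 10 (j): row=1 col=0 char='s'

Answer: sun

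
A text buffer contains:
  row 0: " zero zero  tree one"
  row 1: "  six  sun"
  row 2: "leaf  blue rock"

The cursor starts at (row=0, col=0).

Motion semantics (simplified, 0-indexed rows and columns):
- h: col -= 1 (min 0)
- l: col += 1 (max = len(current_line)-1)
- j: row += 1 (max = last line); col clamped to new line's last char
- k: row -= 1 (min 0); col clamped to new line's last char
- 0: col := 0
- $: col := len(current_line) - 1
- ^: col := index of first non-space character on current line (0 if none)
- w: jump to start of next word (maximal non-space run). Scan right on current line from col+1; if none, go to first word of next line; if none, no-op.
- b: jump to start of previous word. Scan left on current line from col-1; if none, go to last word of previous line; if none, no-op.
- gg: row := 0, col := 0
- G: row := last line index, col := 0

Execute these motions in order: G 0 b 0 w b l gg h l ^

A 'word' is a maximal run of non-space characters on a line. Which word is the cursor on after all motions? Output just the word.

Answer: zero

Derivation:
After 1 (G): row=2 col=0 char='l'
After 2 (0): row=2 col=0 char='l'
After 3 (b): row=1 col=7 char='s'
After 4 (0): row=1 col=0 char='_'
After 5 (w): row=1 col=2 char='s'
After 6 (b): row=0 col=17 char='o'
After 7 (l): row=0 col=18 char='n'
After 8 (gg): row=0 col=0 char='_'
After 9 (h): row=0 col=0 char='_'
After 10 (l): row=0 col=1 char='z'
After 11 (^): row=0 col=1 char='z'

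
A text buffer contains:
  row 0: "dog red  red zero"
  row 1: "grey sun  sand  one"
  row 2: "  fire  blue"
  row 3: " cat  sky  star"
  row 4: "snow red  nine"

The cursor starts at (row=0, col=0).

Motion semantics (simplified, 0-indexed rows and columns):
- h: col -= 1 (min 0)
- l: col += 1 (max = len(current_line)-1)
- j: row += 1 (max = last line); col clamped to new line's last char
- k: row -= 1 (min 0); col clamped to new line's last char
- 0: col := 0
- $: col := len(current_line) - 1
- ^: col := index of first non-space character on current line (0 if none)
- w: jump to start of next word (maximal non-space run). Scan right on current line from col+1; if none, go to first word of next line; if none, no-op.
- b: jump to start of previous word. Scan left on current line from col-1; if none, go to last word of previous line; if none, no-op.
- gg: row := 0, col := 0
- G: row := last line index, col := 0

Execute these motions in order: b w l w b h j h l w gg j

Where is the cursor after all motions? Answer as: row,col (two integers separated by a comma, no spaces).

After 1 (b): row=0 col=0 char='d'
After 2 (w): row=0 col=4 char='r'
After 3 (l): row=0 col=5 char='e'
After 4 (w): row=0 col=9 char='r'
After 5 (b): row=0 col=4 char='r'
After 6 (h): row=0 col=3 char='_'
After 7 (j): row=1 col=3 char='y'
After 8 (h): row=1 col=2 char='e'
After 9 (l): row=1 col=3 char='y'
After 10 (w): row=1 col=5 char='s'
After 11 (gg): row=0 col=0 char='d'
After 12 (j): row=1 col=0 char='g'

Answer: 1,0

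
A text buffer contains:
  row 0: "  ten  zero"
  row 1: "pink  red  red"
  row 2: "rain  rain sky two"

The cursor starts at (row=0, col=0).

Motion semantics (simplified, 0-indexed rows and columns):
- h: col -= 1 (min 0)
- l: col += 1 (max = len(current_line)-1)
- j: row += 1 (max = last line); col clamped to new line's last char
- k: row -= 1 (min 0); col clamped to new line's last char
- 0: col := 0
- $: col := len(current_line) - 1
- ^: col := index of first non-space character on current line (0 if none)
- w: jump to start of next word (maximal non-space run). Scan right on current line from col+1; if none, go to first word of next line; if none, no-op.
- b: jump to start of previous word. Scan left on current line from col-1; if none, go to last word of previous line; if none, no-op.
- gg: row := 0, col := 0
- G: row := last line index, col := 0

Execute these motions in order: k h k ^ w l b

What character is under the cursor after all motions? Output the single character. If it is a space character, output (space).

After 1 (k): row=0 col=0 char='_'
After 2 (h): row=0 col=0 char='_'
After 3 (k): row=0 col=0 char='_'
After 4 (^): row=0 col=2 char='t'
After 5 (w): row=0 col=7 char='z'
After 6 (l): row=0 col=8 char='e'
After 7 (b): row=0 col=7 char='z'

Answer: z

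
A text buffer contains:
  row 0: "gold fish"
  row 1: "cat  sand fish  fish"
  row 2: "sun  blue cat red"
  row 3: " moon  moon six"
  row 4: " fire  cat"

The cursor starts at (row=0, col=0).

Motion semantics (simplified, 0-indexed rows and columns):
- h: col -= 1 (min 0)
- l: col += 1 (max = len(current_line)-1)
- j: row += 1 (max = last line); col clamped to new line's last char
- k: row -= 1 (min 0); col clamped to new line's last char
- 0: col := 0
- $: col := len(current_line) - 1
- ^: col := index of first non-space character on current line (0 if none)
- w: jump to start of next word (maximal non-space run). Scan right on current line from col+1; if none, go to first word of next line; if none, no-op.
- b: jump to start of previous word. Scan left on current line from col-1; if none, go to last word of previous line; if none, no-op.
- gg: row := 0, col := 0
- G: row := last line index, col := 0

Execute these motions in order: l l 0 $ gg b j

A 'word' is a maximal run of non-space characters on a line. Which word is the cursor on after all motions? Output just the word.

Answer: cat

Derivation:
After 1 (l): row=0 col=1 char='o'
After 2 (l): row=0 col=2 char='l'
After 3 (0): row=0 col=0 char='g'
After 4 ($): row=0 col=8 char='h'
After 5 (gg): row=0 col=0 char='g'
After 6 (b): row=0 col=0 char='g'
After 7 (j): row=1 col=0 char='c'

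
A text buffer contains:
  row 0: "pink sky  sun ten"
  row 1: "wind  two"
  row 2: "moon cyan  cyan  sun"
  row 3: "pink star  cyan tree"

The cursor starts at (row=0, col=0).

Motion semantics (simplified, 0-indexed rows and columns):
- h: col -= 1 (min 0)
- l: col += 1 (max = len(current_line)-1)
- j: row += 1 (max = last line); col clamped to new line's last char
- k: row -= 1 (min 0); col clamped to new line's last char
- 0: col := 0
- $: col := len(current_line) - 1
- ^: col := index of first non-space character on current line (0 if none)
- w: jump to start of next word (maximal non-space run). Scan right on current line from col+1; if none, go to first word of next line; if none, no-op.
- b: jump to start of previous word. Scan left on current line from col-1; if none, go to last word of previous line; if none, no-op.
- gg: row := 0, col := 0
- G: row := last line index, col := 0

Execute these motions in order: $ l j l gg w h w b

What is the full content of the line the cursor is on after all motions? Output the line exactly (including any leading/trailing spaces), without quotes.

After 1 ($): row=0 col=16 char='n'
After 2 (l): row=0 col=16 char='n'
After 3 (j): row=1 col=8 char='o'
After 4 (l): row=1 col=8 char='o'
After 5 (gg): row=0 col=0 char='p'
After 6 (w): row=0 col=5 char='s'
After 7 (h): row=0 col=4 char='_'
After 8 (w): row=0 col=5 char='s'
After 9 (b): row=0 col=0 char='p'

Answer: pink sky  sun ten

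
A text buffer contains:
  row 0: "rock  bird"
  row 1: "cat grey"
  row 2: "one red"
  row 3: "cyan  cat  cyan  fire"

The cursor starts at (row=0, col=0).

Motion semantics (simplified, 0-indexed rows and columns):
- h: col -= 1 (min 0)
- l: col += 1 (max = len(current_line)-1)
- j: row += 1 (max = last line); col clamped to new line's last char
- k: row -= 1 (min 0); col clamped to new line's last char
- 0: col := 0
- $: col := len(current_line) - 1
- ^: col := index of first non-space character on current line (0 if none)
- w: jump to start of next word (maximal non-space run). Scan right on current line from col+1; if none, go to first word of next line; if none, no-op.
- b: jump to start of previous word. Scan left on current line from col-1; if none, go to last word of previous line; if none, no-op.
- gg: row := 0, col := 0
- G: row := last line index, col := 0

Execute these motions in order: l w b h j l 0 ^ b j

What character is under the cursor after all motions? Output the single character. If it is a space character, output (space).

Answer: e

Derivation:
After 1 (l): row=0 col=1 char='o'
After 2 (w): row=0 col=6 char='b'
After 3 (b): row=0 col=0 char='r'
After 4 (h): row=0 col=0 char='r'
After 5 (j): row=1 col=0 char='c'
After 6 (l): row=1 col=1 char='a'
After 7 (0): row=1 col=0 char='c'
After 8 (^): row=1 col=0 char='c'
After 9 (b): row=0 col=6 char='b'
After 10 (j): row=1 col=6 char='e'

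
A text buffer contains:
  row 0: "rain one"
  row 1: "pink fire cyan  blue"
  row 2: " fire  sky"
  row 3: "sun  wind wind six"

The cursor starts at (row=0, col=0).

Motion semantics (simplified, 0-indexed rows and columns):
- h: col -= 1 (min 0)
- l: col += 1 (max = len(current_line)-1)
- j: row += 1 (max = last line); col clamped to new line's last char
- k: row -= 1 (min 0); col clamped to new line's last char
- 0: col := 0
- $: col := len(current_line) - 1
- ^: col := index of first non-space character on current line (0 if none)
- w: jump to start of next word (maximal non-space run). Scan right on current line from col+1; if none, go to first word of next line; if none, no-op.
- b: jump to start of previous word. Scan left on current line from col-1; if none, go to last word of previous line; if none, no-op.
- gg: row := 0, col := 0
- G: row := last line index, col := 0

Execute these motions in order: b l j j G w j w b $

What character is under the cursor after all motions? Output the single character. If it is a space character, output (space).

Answer: x

Derivation:
After 1 (b): row=0 col=0 char='r'
After 2 (l): row=0 col=1 char='a'
After 3 (j): row=1 col=1 char='i'
After 4 (j): row=2 col=1 char='f'
After 5 (G): row=3 col=0 char='s'
After 6 (w): row=3 col=5 char='w'
After 7 (j): row=3 col=5 char='w'
After 8 (w): row=3 col=10 char='w'
After 9 (b): row=3 col=5 char='w'
After 10 ($): row=3 col=17 char='x'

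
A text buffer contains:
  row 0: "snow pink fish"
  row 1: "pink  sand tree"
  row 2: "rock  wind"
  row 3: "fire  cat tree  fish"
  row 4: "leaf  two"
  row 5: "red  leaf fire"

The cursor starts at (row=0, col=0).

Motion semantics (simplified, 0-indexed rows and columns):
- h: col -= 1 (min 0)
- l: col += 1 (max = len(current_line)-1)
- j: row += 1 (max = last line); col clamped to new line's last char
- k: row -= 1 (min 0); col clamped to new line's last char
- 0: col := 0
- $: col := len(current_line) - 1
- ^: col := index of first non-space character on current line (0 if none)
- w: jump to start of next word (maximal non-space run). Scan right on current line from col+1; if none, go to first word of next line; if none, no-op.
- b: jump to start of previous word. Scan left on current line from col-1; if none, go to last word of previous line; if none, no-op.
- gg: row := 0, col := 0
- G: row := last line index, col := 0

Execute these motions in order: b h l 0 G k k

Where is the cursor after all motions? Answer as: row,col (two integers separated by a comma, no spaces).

After 1 (b): row=0 col=0 char='s'
After 2 (h): row=0 col=0 char='s'
After 3 (l): row=0 col=1 char='n'
After 4 (0): row=0 col=0 char='s'
After 5 (G): row=5 col=0 char='r'
After 6 (k): row=4 col=0 char='l'
After 7 (k): row=3 col=0 char='f'

Answer: 3,0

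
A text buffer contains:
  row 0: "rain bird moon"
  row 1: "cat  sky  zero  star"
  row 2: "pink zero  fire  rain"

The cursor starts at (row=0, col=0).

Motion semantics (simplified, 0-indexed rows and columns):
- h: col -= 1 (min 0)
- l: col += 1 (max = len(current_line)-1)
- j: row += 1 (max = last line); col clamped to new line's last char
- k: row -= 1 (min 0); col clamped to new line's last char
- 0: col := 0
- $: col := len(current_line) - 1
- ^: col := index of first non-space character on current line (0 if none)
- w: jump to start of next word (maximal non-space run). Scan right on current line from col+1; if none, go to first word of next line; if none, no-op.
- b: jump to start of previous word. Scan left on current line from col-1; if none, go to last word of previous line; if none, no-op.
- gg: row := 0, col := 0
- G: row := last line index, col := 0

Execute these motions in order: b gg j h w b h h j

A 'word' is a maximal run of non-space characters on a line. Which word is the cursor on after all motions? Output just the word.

Answer: pink

Derivation:
After 1 (b): row=0 col=0 char='r'
After 2 (gg): row=0 col=0 char='r'
After 3 (j): row=1 col=0 char='c'
After 4 (h): row=1 col=0 char='c'
After 5 (w): row=1 col=5 char='s'
After 6 (b): row=1 col=0 char='c'
After 7 (h): row=1 col=0 char='c'
After 8 (h): row=1 col=0 char='c'
After 9 (j): row=2 col=0 char='p'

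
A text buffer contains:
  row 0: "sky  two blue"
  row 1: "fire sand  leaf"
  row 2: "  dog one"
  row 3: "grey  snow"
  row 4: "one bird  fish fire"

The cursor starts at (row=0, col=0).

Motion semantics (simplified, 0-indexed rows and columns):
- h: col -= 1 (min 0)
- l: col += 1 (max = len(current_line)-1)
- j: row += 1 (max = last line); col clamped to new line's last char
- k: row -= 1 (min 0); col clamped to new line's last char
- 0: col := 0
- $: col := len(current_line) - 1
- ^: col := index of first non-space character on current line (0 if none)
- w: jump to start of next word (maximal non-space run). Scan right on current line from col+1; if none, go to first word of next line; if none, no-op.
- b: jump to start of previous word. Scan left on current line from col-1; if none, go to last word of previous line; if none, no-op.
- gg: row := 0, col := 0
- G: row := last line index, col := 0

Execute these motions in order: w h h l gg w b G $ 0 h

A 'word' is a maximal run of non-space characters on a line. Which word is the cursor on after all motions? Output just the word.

After 1 (w): row=0 col=5 char='t'
After 2 (h): row=0 col=4 char='_'
After 3 (h): row=0 col=3 char='_'
After 4 (l): row=0 col=4 char='_'
After 5 (gg): row=0 col=0 char='s'
After 6 (w): row=0 col=5 char='t'
After 7 (b): row=0 col=0 char='s'
After 8 (G): row=4 col=0 char='o'
After 9 ($): row=4 col=18 char='e'
After 10 (0): row=4 col=0 char='o'
After 11 (h): row=4 col=0 char='o'

Answer: one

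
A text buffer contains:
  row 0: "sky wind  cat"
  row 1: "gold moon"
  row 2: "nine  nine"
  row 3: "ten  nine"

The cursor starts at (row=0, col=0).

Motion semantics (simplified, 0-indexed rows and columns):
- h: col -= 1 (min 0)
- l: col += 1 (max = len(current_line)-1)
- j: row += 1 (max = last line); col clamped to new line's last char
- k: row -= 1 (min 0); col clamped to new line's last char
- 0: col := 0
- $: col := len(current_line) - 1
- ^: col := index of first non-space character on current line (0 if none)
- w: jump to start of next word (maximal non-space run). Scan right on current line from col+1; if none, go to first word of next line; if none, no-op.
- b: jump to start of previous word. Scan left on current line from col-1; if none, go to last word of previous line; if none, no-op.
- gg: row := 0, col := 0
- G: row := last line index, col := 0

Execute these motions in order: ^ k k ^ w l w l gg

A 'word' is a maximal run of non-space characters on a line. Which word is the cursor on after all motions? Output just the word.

Answer: sky

Derivation:
After 1 (^): row=0 col=0 char='s'
After 2 (k): row=0 col=0 char='s'
After 3 (k): row=0 col=0 char='s'
After 4 (^): row=0 col=0 char='s'
After 5 (w): row=0 col=4 char='w'
After 6 (l): row=0 col=5 char='i'
After 7 (w): row=0 col=10 char='c'
After 8 (l): row=0 col=11 char='a'
After 9 (gg): row=0 col=0 char='s'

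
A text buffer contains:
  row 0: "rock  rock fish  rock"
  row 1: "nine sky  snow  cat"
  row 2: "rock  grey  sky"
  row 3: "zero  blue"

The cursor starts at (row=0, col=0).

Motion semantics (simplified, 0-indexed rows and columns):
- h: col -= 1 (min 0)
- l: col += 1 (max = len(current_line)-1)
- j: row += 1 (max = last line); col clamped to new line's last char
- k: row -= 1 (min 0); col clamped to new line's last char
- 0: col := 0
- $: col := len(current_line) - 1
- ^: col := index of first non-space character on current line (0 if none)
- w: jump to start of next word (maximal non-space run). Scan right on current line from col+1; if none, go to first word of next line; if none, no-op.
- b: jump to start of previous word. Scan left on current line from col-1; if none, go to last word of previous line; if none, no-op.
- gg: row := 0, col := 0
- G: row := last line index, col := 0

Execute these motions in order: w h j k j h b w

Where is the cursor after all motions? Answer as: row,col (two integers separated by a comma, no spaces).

Answer: 1,5

Derivation:
After 1 (w): row=0 col=6 char='r'
After 2 (h): row=0 col=5 char='_'
After 3 (j): row=1 col=5 char='s'
After 4 (k): row=0 col=5 char='_'
After 5 (j): row=1 col=5 char='s'
After 6 (h): row=1 col=4 char='_'
After 7 (b): row=1 col=0 char='n'
After 8 (w): row=1 col=5 char='s'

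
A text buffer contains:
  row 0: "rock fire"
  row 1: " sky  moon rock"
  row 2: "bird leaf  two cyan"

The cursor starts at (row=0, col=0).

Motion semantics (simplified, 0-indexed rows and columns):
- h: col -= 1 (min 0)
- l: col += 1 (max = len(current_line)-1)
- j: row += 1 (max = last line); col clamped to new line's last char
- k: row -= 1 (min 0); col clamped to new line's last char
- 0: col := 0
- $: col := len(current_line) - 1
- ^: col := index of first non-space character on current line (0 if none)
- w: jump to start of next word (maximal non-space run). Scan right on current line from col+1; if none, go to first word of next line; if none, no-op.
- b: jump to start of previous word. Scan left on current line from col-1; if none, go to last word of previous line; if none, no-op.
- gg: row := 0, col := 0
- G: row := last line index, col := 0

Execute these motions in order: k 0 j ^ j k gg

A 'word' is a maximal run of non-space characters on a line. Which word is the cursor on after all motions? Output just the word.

Answer: rock

Derivation:
After 1 (k): row=0 col=0 char='r'
After 2 (0): row=0 col=0 char='r'
After 3 (j): row=1 col=0 char='_'
After 4 (^): row=1 col=1 char='s'
After 5 (j): row=2 col=1 char='i'
After 6 (k): row=1 col=1 char='s'
After 7 (gg): row=0 col=0 char='r'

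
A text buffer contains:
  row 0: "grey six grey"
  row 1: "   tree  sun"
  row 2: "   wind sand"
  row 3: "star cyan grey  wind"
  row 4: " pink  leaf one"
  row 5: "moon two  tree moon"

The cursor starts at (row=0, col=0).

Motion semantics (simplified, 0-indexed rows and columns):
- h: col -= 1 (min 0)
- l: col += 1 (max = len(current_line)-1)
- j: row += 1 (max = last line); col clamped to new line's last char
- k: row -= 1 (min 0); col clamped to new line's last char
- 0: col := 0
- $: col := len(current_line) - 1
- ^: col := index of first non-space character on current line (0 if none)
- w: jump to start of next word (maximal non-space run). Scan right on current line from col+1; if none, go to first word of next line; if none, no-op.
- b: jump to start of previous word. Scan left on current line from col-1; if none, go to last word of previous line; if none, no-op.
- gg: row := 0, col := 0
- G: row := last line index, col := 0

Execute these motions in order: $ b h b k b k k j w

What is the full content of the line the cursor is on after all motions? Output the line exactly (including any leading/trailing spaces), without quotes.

After 1 ($): row=0 col=12 char='y'
After 2 (b): row=0 col=9 char='g'
After 3 (h): row=0 col=8 char='_'
After 4 (b): row=0 col=5 char='s'
After 5 (k): row=0 col=5 char='s'
After 6 (b): row=0 col=0 char='g'
After 7 (k): row=0 col=0 char='g'
After 8 (k): row=0 col=0 char='g'
After 9 (j): row=1 col=0 char='_'
After 10 (w): row=1 col=3 char='t'

Answer:    tree  sun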